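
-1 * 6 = -6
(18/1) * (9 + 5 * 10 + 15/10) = 1089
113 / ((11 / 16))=1808 / 11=164.36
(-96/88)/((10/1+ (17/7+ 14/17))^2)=-169932/27356219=-0.01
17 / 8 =2.12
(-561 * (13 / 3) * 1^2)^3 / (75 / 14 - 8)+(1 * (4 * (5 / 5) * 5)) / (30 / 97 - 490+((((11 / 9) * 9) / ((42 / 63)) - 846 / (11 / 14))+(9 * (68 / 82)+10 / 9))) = 244119864324503665586 / 44907815713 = 5436021780.37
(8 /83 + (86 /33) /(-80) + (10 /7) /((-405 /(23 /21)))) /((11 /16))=52134718 /597910005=0.09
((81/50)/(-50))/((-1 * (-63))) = -9/17500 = -0.00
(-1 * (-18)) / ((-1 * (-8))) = 9 / 4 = 2.25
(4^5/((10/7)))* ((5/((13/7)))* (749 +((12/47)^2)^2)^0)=25088/13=1929.85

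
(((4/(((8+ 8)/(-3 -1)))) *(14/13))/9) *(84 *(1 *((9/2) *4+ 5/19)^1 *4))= -544096/741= -734.27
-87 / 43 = -2.02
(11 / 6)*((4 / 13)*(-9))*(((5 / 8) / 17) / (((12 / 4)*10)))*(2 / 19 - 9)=0.06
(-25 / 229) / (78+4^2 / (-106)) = -1325 / 944854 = -0.00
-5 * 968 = -4840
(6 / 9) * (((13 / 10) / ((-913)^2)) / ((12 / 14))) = 91 / 75021210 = 0.00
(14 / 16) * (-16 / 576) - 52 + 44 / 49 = -721495 / 14112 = -51.13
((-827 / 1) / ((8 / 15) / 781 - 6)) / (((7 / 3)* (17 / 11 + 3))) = 63942813 / 4919740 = 13.00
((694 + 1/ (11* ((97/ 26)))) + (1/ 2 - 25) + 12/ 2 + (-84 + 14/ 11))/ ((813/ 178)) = 112587581/ 867471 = 129.79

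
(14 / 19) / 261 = 14 / 4959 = 0.00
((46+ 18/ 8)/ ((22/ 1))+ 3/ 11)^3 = 10218313/ 681472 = 14.99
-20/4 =-5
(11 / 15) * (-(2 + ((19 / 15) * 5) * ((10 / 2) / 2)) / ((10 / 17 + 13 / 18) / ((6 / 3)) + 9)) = -40018 / 29545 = -1.35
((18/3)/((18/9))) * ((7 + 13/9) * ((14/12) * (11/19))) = 154/9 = 17.11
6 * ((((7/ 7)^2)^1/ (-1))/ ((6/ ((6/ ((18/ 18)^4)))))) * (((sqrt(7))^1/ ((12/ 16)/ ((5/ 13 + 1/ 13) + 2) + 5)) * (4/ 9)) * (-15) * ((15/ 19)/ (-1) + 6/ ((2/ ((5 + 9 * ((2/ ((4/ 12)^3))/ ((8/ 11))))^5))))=40367014166343480705 * sqrt(7)/ 12901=8278511793997842.45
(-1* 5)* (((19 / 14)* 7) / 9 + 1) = -185 / 18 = -10.28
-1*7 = -7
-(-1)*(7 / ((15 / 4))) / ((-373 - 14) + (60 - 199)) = -14 / 3945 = -0.00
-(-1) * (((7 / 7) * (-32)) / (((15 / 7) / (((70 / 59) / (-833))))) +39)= 117415 / 3009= 39.02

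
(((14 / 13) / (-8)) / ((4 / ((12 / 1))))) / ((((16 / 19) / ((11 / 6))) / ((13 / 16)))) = -0.71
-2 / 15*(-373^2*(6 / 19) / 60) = 139129 / 1425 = 97.63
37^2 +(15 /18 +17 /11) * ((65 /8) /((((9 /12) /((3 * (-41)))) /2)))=-328051 /66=-4970.47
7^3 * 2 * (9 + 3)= 8232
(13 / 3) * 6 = 26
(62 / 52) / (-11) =-31 / 286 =-0.11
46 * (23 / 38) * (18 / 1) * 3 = 28566 / 19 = 1503.47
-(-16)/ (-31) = -16/ 31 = -0.52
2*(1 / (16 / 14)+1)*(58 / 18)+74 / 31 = 5383 / 372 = 14.47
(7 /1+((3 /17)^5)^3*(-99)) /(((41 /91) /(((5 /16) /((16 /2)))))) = 4558408709206208392445 /7510998087161756640832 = 0.61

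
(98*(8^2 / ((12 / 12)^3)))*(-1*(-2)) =12544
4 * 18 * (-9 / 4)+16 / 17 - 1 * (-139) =-375 / 17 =-22.06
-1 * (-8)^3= 512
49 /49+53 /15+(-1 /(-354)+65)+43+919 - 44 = 1747939 /1770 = 987.54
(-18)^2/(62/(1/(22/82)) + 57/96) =425088/22603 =18.81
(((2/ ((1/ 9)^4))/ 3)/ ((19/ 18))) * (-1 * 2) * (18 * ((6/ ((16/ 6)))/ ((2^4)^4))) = -1594323/ 311296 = -5.12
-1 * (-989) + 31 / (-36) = 35573 / 36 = 988.14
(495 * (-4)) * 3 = -5940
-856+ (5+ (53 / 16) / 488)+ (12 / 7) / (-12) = -851.14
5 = 5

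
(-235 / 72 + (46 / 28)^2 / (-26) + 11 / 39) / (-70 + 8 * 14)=-8845 / 120393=-0.07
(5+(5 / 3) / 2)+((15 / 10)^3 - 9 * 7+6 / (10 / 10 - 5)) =-1327 / 24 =-55.29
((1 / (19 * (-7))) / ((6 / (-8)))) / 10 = 2 / 1995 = 0.00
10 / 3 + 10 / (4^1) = 5.83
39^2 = 1521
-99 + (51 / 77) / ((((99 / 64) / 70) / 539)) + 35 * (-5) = 524078 / 33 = 15881.15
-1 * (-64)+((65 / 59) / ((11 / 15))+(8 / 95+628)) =42763077 / 61655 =693.59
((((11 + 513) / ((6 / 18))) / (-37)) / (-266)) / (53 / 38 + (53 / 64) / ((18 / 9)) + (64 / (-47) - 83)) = -4728576 / 2443956893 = -0.00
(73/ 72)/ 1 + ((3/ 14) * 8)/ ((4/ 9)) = 2455/ 504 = 4.87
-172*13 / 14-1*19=-1251 / 7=-178.71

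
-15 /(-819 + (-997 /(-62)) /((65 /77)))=60450 /3223801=0.02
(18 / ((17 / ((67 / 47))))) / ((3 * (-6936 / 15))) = -1005 / 923644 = -0.00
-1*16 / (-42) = 8 / 21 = 0.38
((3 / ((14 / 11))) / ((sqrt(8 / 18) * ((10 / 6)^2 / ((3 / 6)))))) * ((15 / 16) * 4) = 2673 / 1120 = 2.39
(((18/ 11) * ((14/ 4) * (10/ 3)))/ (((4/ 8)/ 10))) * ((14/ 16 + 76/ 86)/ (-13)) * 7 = -202125/ 559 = -361.58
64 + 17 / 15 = 977 / 15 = 65.13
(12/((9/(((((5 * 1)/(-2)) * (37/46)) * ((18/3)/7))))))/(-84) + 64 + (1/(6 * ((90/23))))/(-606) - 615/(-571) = 13709966409329/210584503080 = 65.10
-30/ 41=-0.73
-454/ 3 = -151.33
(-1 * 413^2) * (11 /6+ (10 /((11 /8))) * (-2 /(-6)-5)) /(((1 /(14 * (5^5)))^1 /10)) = 79064061781250 /33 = 2395880660037.88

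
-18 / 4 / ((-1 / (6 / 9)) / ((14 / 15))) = 14 / 5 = 2.80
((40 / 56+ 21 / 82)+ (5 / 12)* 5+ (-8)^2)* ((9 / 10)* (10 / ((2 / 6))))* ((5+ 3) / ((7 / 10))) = 41567940 / 2009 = 20690.86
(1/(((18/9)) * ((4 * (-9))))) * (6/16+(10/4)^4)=-631/1152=-0.55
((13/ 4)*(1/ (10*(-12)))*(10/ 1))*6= -13/ 8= -1.62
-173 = -173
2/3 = 0.67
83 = 83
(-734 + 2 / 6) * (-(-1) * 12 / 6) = -4402 / 3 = -1467.33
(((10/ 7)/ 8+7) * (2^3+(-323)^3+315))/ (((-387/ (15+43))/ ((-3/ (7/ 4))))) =-18707172912/ 301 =-62150076.12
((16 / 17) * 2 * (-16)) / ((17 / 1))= -512 / 289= -1.77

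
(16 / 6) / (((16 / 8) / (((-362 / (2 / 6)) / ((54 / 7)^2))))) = -24.33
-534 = -534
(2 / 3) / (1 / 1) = 2 / 3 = 0.67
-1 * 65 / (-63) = 65 / 63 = 1.03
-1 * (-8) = 8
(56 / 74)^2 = 784 / 1369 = 0.57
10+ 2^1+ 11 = 23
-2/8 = -1/4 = -0.25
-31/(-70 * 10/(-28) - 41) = 31/16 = 1.94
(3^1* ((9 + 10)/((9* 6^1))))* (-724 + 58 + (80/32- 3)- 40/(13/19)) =-119377/156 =-765.24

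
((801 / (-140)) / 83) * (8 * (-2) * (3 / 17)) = 9612 / 49385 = 0.19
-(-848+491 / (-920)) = 780651 / 920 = 848.53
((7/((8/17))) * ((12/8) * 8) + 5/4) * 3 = 2157/4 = 539.25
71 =71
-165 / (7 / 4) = -660 / 7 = -94.29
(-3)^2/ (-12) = -3/ 4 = -0.75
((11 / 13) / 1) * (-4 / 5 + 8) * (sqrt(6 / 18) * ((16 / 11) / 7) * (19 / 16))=228 * sqrt(3) / 455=0.87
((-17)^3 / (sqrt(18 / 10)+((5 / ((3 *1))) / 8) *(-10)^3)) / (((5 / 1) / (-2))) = -9211875 / 976522 -132651 *sqrt(5) / 4882610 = -9.49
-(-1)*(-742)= -742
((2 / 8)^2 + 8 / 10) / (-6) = -23 / 160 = -0.14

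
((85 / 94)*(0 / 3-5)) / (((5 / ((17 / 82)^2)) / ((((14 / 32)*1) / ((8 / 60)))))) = -2579325 / 20225792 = -0.13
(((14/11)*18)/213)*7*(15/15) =588/781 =0.75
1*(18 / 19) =18 / 19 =0.95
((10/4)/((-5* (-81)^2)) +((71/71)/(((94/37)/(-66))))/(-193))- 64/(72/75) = -7919297909/119029662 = -66.53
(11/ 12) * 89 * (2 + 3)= 4895/ 12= 407.92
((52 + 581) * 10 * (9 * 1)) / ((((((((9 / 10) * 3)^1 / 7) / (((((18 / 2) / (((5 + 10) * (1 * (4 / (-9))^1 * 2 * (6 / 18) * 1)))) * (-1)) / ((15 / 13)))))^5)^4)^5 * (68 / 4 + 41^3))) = 45686243649144064033490068828678031540444882141094280165309881181844429944703747563294062909809233769241099477394542456169979144133200563489841178715597878410494379540271553497757568301553345808843697 / 87389297078533678480379725572210688000000000000000000000000000000000000000000000000000000000000000000000000000000000000000000000000000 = 522789920235740636807194500000000000000000000000000000000000000000.00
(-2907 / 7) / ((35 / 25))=-14535 / 49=-296.63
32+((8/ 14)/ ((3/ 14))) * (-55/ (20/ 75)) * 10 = -5468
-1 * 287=-287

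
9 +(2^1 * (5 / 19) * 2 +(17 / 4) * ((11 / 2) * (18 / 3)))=11423 / 76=150.30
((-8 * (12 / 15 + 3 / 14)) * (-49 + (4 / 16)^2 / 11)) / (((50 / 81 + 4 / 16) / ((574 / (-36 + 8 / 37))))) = -75229354341 / 10231210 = -7352.93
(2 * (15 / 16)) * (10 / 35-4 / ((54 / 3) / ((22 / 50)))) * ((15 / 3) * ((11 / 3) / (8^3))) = 407 / 32256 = 0.01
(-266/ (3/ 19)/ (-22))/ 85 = 0.90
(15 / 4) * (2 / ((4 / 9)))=135 / 8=16.88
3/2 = 1.50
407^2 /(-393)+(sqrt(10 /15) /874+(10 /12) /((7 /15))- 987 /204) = -79419953 /187068+sqrt(6) /2622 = -424.55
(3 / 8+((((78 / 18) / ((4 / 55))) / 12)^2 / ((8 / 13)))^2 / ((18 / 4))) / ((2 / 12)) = 44214757128793 / 20639121408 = 2142.28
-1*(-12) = 12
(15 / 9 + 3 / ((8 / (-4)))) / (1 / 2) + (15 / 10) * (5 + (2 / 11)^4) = 688271 / 87846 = 7.83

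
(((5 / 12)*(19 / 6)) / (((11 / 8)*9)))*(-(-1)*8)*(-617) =-468920 / 891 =-526.29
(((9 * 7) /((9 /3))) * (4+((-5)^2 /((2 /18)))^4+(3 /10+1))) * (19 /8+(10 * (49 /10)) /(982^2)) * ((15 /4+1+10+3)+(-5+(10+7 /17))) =776579279522178897765 /262296128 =2960696695919.88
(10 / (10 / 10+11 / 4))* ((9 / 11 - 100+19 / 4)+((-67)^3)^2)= 241222352198.85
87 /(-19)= -87 /19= -4.58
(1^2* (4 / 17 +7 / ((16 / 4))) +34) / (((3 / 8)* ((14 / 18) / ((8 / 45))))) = 39152 / 1785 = 21.93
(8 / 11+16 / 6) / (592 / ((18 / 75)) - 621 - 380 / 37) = 4144 / 2241019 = 0.00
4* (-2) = -8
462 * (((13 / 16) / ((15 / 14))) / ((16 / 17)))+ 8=121679 / 320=380.25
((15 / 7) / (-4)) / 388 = -15 / 10864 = -0.00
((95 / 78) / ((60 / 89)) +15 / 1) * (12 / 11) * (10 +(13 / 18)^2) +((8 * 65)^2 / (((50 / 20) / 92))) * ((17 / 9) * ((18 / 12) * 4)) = 112775019.58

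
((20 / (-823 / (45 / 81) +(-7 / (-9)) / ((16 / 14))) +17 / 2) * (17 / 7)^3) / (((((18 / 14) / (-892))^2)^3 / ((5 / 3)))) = 19200102846020989109818315294720 / 849868224057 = 22591858717067709973.52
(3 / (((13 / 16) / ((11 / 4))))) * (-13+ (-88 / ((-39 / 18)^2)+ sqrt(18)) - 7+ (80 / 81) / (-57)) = -1330807984 / 3381183+ 396 * sqrt(2) / 13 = -350.51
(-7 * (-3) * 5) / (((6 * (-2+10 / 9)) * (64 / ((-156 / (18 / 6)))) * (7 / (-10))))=-2925 / 128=-22.85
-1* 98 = -98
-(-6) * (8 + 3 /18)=49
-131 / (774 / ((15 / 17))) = -0.15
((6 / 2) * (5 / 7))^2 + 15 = 960 / 49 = 19.59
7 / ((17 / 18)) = 126 / 17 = 7.41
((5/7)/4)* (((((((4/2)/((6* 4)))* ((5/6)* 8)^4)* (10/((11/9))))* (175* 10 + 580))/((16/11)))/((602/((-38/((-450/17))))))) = 918.69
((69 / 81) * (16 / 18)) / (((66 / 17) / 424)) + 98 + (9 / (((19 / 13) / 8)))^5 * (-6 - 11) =-97937353153394668046 / 19855837881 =-4932421071.34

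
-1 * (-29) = 29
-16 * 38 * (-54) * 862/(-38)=-744768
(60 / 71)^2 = 3600 / 5041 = 0.71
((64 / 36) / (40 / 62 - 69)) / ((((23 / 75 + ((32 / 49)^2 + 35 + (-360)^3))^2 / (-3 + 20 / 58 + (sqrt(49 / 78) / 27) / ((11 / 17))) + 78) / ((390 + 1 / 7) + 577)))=1335017459487318638478329100788581444306034350000 / 43512067403433678382373927278480065969801832776269319680945757 - 198676625657480515994136673323593345921600000 * sqrt(78) / 3347082107956436798644148252190774305369371752020716898534289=0.00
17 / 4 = 4.25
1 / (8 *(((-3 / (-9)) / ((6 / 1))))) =9 / 4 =2.25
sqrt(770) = 27.75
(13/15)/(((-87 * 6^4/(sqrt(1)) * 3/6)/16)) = -26/105705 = -0.00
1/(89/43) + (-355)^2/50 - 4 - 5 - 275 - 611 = 289425/178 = 1625.98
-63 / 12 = -21 / 4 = -5.25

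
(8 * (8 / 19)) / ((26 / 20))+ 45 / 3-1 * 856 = -207087 / 247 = -838.41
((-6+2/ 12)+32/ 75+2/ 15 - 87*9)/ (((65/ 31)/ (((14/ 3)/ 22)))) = -25658297/ 321750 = -79.75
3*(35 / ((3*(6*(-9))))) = -35 / 54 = -0.65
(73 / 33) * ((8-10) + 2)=0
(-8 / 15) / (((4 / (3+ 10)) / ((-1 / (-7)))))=-26 / 105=-0.25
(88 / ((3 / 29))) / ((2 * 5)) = 1276 / 15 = 85.07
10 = 10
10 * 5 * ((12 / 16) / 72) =25 / 48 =0.52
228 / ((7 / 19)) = 4332 / 7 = 618.86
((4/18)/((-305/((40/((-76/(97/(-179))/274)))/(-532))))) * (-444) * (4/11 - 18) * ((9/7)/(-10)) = -1144661304/10623040505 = -0.11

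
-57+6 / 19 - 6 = -1191 / 19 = -62.68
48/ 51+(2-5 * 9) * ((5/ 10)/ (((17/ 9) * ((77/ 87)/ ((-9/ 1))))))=305485/ 2618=116.69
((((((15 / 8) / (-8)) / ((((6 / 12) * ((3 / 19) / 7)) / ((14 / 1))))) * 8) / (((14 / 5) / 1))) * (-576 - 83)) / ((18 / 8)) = 2191175 / 9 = 243463.89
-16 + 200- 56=128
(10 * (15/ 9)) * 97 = 4850/ 3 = 1616.67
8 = 8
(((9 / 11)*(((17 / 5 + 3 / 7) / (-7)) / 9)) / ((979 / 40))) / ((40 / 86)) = -11524 / 2638405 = -0.00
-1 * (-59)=59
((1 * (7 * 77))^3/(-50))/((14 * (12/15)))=-279626.46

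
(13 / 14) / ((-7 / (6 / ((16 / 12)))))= -117 / 196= -0.60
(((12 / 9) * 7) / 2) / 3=14 / 9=1.56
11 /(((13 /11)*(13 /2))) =242 /169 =1.43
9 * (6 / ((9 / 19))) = 114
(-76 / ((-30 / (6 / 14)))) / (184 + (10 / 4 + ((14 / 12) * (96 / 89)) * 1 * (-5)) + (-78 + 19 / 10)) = 1691 / 162148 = 0.01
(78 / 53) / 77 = 78 / 4081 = 0.02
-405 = -405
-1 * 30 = -30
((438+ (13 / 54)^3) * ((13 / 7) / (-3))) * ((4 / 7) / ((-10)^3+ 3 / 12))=1793257154 / 11570710599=0.15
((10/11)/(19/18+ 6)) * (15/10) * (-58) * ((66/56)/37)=-11745/32893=-0.36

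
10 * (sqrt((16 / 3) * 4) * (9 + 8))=1360 * sqrt(3) / 3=785.20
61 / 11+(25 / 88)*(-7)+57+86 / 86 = 5417 / 88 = 61.56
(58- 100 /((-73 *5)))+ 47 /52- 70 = -41081 /3796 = -10.82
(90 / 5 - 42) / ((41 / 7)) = -4.10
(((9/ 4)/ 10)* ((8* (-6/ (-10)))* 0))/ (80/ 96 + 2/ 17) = 0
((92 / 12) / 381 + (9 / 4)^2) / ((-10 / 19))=-1766069 / 182880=-9.66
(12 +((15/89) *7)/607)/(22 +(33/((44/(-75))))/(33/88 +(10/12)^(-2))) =-78454101/58777024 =-1.33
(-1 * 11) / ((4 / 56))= -154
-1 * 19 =-19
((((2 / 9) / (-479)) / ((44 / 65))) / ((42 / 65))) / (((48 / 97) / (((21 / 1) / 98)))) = -409825 / 892273536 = -0.00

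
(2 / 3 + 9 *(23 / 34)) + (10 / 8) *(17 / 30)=1015 / 136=7.46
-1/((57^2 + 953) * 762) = -1/3201924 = -0.00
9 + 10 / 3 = 37 / 3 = 12.33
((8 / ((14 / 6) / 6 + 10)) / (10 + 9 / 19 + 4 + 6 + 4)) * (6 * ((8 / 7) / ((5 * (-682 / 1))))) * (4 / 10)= -43776 / 1729679875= -0.00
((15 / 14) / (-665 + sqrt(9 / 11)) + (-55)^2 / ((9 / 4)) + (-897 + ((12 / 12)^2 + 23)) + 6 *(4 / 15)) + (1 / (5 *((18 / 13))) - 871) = -174163181573 / 437801940 - 45 *sqrt(11) / 68102524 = -397.81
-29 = -29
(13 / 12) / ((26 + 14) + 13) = 13 / 636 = 0.02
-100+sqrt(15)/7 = -99.45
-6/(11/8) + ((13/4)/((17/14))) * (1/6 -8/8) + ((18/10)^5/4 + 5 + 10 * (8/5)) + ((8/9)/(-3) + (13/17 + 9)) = 451227569/15778125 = 28.60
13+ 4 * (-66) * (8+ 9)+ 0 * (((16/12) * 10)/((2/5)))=-4475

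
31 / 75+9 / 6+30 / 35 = 2909 / 1050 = 2.77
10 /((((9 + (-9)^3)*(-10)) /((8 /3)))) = 1 /270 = 0.00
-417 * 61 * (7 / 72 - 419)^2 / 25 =-7713226924159 / 43200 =-178546919.54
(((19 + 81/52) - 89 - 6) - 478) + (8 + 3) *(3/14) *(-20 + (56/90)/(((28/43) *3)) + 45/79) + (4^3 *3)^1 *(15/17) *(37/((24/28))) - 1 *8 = 147552754229/21998340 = 6707.45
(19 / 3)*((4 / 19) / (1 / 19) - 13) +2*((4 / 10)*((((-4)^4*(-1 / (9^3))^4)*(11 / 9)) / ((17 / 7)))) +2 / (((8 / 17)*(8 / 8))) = -52.75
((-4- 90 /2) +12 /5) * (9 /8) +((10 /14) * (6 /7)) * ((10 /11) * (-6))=-1202283 /21560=-55.76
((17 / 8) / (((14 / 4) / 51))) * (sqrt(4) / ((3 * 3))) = 289 / 42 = 6.88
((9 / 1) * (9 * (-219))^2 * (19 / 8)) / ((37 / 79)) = 52480317069 / 296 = 177298368.48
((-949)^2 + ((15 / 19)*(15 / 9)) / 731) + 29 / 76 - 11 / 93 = 244902303221 / 271932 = 900601.27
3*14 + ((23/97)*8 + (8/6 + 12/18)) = 4452/97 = 45.90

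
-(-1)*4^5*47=48128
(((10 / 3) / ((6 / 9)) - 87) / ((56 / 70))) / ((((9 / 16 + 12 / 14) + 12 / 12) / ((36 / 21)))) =-19680 / 271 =-72.62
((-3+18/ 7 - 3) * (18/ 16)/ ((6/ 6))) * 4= -108/ 7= -15.43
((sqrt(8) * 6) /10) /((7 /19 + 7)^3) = 20577 * sqrt(2) /6860000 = 0.00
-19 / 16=-1.19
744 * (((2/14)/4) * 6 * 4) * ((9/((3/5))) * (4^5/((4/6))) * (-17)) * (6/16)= -655672320/7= -93667474.29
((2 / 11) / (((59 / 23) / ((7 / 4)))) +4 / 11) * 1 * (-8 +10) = 633 / 649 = 0.98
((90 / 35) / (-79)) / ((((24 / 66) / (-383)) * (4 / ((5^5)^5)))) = 11300146579742431640625 / 4424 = 2554282680773605705.39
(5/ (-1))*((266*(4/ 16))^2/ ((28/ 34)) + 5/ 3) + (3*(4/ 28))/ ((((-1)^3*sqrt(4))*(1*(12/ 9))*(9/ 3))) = -564013/ 21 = -26857.76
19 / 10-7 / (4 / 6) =-43 / 5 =-8.60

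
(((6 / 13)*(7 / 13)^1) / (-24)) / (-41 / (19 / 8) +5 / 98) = 6517 / 10832562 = 0.00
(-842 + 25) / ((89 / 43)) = -35131 / 89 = -394.73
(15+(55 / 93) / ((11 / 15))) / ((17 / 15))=7350 / 527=13.95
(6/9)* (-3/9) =-2/9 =-0.22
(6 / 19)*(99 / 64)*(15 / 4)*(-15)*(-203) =13565475 / 2432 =5577.91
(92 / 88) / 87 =23 / 1914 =0.01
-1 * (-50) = 50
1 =1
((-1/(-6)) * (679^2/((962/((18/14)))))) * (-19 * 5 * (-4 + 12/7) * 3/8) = 8044695/962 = 8362.47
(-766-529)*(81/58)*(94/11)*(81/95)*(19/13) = -79867053/4147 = -19259.00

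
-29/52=-0.56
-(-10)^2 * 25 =-2500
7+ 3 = 10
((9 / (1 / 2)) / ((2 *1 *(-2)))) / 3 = -3 / 2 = -1.50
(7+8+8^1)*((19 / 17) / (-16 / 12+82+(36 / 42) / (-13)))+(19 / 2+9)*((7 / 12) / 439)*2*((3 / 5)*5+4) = 163332869 / 246323778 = 0.66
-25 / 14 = -1.79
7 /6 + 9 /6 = 8 /3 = 2.67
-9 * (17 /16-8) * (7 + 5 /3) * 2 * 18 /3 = 6493.50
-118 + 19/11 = -1279/11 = -116.27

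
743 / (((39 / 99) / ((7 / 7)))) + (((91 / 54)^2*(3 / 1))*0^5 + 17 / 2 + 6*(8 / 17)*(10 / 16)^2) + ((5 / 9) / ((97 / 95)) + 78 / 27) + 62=168161505 / 85748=1961.11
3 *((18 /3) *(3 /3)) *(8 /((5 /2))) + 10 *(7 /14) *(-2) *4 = 88 /5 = 17.60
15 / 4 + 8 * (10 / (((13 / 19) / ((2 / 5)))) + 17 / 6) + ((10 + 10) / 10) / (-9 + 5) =11339 / 156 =72.69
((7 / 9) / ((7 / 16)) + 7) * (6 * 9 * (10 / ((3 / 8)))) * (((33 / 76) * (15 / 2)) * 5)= 3910500 / 19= 205815.79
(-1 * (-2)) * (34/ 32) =17/ 8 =2.12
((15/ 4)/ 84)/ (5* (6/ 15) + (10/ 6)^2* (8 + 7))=15/ 14672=0.00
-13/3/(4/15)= -65/4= -16.25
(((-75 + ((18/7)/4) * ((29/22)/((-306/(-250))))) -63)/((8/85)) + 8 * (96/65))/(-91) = 231764123/14574560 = 15.90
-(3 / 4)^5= -243 / 1024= -0.24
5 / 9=0.56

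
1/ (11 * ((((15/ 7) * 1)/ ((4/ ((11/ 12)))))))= 112/ 605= 0.19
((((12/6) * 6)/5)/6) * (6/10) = 6/25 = 0.24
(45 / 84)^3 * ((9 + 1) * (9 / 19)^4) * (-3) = -332150625 / 1430403296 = -0.23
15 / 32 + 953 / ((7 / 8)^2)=1952479 / 1568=1245.20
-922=-922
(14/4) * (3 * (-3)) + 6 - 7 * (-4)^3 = 845/2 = 422.50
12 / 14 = 6 / 7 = 0.86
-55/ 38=-1.45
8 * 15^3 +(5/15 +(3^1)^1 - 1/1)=81007/3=27002.33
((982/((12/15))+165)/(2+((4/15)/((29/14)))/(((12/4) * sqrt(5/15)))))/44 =1580974875/99772816-8480325 * sqrt(3)/24943204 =15.26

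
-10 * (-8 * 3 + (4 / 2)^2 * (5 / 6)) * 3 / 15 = 124 / 3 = 41.33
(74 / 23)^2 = 5476 / 529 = 10.35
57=57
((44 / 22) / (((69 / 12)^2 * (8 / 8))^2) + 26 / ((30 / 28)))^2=10377456966998416 / 17619971688225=588.96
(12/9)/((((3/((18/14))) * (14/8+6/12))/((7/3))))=16/27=0.59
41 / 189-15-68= -15646 / 189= -82.78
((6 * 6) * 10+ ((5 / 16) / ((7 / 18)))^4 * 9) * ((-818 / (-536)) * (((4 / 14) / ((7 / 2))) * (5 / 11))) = 7315627958325 / 355153154048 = 20.60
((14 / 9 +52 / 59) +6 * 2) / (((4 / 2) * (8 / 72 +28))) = 3833 / 14927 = 0.26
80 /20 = 4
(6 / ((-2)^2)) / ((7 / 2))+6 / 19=99 / 133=0.74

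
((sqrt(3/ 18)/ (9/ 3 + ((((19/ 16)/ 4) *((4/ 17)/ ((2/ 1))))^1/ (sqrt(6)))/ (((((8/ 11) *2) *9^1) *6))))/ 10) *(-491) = 24116285952/ 59647060650715- 162703927148544 *sqrt(6)/ 59647060650715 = -6.68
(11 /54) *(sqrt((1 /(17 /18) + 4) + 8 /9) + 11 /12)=121 /648 + 11 *sqrt(15470) /2754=0.68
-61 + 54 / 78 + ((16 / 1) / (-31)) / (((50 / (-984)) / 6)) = 6416 / 10075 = 0.64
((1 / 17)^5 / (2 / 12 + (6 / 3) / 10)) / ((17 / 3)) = 0.00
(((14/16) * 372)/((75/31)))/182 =961/1300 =0.74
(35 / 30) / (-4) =-0.29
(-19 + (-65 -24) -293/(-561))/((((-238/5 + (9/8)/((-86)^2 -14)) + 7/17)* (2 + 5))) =0.33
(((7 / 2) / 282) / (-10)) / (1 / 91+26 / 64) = -2548 / 856575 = -0.00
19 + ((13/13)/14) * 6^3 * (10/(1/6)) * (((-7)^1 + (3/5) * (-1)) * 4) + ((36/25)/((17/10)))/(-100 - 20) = -28122.72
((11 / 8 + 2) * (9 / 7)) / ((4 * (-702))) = -9 / 5824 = -0.00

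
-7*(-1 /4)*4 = 7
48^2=2304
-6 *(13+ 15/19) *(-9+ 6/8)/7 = 12969/133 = 97.51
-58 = -58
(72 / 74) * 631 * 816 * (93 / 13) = 1723871808 / 481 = 3583933.07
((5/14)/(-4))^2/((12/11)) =275/37632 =0.01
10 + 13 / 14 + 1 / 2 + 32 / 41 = 3504 / 287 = 12.21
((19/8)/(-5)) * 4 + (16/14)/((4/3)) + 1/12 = -403/420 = -0.96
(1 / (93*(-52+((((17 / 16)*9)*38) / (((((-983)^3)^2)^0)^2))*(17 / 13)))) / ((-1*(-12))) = 26 / 12279069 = 0.00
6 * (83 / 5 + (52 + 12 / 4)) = 2148 / 5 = 429.60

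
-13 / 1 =-13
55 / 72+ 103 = 7471 / 72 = 103.76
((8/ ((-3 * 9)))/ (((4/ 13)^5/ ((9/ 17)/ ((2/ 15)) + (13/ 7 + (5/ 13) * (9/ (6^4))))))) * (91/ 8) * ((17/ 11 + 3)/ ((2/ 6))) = -12056134332775/ 124084224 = -97160.90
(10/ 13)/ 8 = 5/ 52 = 0.10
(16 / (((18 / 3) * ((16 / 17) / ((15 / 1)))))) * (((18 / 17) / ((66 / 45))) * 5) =3375 / 22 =153.41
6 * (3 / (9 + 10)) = 18 / 19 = 0.95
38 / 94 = 19 / 47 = 0.40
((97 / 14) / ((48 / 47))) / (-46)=-4559 / 30912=-0.15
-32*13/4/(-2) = 52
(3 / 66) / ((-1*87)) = -1 / 1914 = -0.00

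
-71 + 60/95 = -1337/19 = -70.37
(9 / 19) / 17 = 9 / 323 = 0.03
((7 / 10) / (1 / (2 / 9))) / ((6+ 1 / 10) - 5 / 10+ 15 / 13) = 91 / 3951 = 0.02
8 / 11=0.73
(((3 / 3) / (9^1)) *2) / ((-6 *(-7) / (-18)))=-0.10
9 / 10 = 0.90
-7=-7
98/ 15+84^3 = 8890658/ 15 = 592710.53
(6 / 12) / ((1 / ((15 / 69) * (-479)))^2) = 5736025 / 1058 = 5421.57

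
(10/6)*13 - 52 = -91/3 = -30.33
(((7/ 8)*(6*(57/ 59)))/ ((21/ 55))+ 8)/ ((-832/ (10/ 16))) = -25115/ 1570816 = -0.02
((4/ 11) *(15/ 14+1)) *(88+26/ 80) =102457/ 1540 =66.53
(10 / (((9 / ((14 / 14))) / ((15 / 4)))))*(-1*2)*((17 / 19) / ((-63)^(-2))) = -562275 / 19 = -29593.42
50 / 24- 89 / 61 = 457 / 732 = 0.62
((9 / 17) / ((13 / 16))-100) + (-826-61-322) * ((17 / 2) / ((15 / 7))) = -10818057 / 2210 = -4895.05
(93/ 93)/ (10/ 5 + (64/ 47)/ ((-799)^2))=30004847/ 60009758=0.50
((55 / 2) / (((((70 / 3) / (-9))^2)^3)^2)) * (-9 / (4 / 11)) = -163453057838432042769 / 22146059521600000000000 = -0.01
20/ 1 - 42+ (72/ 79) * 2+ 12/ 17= -26150/ 1343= -19.47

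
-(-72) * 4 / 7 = 41.14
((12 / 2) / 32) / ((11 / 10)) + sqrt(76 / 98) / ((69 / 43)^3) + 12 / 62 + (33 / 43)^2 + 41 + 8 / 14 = 79507 * sqrt(38) / 2299563 + 1501472895 / 35308504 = 42.74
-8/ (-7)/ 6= 4/ 21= 0.19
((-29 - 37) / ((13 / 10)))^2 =435600 / 169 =2577.51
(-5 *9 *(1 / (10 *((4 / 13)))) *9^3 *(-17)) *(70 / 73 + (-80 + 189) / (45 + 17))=17830416357 / 36208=492444.11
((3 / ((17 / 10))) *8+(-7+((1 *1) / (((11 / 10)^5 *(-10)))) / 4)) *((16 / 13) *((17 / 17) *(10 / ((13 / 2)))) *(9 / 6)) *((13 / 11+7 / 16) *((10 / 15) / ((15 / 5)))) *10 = 369448749000 / 5089694753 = 72.59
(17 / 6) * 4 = 34 / 3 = 11.33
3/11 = 0.27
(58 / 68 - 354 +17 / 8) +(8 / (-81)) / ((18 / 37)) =-34821859 / 99144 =-351.23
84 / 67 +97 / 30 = 4.49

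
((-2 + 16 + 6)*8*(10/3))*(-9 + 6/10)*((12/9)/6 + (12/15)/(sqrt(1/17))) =-3584*sqrt(17) - 8960/9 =-15772.77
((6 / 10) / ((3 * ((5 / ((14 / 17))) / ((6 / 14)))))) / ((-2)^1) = -3 / 425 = -0.01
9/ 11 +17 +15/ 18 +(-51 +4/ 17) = -36031/ 1122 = -32.11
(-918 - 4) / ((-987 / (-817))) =-753274 / 987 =-763.20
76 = 76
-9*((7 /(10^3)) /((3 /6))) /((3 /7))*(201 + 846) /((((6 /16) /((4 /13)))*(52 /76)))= -7798056 /21125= -369.14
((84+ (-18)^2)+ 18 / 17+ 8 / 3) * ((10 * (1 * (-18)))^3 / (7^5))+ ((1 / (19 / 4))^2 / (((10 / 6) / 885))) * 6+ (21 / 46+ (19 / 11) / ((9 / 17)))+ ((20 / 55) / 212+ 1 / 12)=-7106229839496634601 / 49790354098716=-142723.02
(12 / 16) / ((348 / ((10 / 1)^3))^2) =15625 / 2523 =6.19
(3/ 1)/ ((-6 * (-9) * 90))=0.00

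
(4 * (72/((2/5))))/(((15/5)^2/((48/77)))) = 3840/77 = 49.87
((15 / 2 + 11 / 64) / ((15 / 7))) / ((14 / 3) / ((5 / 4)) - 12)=-3437 / 7936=-0.43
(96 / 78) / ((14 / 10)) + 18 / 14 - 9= -622 / 91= -6.84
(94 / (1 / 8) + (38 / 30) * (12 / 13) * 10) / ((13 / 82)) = 814096 / 169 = 4817.14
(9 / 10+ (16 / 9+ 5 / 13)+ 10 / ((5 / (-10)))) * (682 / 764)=-6757597 / 446940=-15.12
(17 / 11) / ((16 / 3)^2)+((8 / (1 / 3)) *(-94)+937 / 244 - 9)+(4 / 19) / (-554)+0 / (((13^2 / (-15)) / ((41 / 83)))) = -2044168800869 / 904057088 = -2261.11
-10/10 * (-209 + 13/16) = 3331/16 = 208.19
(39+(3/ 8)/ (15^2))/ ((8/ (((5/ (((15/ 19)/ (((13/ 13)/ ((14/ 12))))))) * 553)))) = 35124901/ 2400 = 14635.38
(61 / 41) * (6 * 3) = 1098 / 41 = 26.78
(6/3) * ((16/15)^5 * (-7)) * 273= -1335885824/253125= -5277.57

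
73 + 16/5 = 76.20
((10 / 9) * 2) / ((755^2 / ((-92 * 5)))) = -368 / 205209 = -0.00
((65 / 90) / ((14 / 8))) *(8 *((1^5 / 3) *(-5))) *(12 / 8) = -520 / 63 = -8.25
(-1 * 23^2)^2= 279841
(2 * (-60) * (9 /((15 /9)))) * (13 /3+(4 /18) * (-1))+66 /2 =-2631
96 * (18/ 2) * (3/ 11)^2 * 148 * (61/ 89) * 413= 28993313664/ 10769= 2692293.96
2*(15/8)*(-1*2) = -15/2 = -7.50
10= 10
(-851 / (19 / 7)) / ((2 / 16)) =-2508.21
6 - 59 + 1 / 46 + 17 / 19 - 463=-450183 / 874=-515.08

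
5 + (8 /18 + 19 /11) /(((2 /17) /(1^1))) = 4645 /198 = 23.46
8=8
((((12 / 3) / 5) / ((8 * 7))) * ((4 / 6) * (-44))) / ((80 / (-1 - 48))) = 0.26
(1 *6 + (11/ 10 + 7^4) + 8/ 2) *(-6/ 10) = -72363/ 50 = -1447.26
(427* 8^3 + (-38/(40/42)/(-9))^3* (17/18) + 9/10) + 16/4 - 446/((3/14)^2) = 101573176229/486000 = 208998.30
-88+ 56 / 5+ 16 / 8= -374 / 5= -74.80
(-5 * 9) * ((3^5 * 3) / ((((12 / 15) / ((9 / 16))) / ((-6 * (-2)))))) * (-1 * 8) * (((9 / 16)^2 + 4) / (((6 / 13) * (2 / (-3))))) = -63617916375 / 2048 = -31063435.73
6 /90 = 1 /15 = 0.07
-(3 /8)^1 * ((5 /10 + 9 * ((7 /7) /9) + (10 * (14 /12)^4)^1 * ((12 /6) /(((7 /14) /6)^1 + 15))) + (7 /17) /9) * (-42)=4655063 /73848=63.04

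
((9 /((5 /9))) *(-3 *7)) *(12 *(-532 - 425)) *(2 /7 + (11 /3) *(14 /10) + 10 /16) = 1180661427 /50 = 23613228.54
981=981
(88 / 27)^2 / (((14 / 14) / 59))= 456896 / 729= 626.74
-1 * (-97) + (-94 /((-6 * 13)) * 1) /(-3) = 11302 /117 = 96.60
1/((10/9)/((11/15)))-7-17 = -1167/50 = -23.34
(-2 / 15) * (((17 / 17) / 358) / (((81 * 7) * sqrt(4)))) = -0.00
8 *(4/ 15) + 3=77/ 15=5.13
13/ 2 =6.50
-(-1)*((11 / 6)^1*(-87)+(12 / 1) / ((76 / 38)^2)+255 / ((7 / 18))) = 6989 / 14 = 499.21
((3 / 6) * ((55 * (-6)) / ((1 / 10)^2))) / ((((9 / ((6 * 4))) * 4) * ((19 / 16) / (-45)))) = 7920000 / 19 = 416842.11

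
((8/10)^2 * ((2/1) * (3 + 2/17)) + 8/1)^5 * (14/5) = 48114406417281777664/69328955078125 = 694001.61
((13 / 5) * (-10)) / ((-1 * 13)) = 2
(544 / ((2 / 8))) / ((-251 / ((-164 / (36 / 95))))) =8475520 / 2259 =3751.89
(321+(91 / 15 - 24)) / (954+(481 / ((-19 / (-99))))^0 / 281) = 1277426 / 4021125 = 0.32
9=9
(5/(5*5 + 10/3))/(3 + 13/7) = 21/578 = 0.04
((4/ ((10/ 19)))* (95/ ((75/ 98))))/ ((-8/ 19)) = -336091/ 150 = -2240.61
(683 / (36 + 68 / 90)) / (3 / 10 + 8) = 153675 / 68641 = 2.24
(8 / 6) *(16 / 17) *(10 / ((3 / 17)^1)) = 640 / 9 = 71.11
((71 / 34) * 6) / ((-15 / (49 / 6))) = -3479 / 510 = -6.82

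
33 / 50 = 0.66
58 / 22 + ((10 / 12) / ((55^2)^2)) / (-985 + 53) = 26980700999 / 10234059000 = 2.64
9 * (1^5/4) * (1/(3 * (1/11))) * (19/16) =627/64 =9.80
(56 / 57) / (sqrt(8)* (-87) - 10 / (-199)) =-32156012* sqrt(2) / 11390118347 - 27860 / 34170355041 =-0.00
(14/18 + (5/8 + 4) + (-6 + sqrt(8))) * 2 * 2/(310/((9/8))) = -43/4960 + 9 * sqrt(2)/310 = 0.03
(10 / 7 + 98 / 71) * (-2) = -2792 / 497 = -5.62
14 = 14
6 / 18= 1 / 3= 0.33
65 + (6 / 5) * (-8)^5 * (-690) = 27131969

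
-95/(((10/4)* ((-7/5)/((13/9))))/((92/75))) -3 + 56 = 95533/945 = 101.09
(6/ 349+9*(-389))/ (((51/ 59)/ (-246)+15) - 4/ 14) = -13792978346/ 57956685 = -237.99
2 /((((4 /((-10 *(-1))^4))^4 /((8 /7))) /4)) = 2500000000000000 /7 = 357142857142857.14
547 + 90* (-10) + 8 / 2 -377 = -726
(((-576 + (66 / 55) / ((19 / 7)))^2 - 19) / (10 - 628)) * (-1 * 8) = 11958048836 / 2788725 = 4288.00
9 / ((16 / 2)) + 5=49 / 8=6.12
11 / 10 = 1.10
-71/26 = -2.73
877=877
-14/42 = -1/3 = -0.33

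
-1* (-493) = 493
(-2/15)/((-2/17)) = 17/15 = 1.13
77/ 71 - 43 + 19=-1627/ 71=-22.92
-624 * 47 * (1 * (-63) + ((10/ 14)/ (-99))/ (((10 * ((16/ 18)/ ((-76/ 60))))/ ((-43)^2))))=689885599/ 385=1791910.65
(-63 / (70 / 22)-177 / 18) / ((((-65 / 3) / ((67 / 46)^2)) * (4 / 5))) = 3990721 / 1100320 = 3.63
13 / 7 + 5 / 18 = 269 / 126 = 2.13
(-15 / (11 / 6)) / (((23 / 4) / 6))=-2160 / 253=-8.54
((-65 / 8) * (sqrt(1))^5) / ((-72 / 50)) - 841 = -240583 / 288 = -835.36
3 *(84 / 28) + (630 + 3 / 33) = 7030 / 11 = 639.09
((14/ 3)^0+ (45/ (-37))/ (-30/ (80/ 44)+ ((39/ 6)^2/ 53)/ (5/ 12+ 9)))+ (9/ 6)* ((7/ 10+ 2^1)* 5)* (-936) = -15320389177/ 808339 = -18952.93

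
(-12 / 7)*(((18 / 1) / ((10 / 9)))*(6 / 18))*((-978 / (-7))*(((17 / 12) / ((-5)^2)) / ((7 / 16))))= -7182432 / 42875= -167.52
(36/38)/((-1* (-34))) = 9/323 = 0.03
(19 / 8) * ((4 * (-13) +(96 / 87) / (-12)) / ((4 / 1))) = -21527 / 696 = -30.93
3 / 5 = 0.60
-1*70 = -70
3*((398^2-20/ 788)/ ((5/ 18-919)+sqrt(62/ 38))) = -529463940948846/ 1023605098499-30331826676*sqrt(589)/ 1023605098499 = -517.97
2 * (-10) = -20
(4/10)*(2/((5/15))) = 12/5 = 2.40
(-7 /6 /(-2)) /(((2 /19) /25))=3325 /24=138.54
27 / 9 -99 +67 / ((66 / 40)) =-1828 / 33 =-55.39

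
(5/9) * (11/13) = 55/117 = 0.47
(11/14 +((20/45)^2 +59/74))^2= 1395321316/440118441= 3.17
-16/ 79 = -0.20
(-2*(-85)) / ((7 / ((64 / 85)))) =128 / 7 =18.29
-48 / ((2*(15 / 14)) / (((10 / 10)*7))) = -784 / 5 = -156.80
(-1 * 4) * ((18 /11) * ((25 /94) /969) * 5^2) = -7500 /166991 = -0.04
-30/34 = -15/17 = -0.88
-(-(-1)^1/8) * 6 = -3/4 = -0.75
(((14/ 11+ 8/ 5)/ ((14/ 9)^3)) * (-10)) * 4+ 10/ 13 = -1459636/ 49049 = -29.76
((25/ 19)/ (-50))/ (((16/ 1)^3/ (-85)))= 0.00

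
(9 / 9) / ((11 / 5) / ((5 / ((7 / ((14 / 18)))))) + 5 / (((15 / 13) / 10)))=75 / 3547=0.02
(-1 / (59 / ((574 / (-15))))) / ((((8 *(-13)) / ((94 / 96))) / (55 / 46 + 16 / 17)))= -7513373 / 575802240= -0.01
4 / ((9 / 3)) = 4 / 3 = 1.33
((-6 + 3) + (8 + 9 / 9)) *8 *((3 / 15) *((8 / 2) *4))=768 / 5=153.60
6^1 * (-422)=-2532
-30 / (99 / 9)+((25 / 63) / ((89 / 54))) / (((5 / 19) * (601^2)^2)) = -2438412575268420 / 894084610934053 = -2.73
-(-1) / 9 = 1 / 9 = 0.11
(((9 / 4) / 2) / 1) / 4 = 9 / 32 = 0.28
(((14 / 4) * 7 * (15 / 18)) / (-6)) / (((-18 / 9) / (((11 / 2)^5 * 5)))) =197287475 / 4608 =42814.12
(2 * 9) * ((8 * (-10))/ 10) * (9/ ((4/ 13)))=-4212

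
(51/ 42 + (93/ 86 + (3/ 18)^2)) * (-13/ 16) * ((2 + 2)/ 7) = -327301/ 303408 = -1.08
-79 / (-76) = 79 / 76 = 1.04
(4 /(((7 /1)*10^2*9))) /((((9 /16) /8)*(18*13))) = 64 /1658475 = 0.00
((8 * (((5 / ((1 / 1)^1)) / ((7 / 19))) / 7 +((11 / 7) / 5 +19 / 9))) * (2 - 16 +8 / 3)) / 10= -1308728 / 33075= -39.57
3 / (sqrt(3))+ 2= sqrt(3)+ 2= 3.73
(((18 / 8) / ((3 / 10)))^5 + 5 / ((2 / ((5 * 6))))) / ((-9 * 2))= -253925 / 192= -1322.53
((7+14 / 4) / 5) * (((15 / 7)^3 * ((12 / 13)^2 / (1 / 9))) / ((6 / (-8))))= -1749600 / 8281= -211.28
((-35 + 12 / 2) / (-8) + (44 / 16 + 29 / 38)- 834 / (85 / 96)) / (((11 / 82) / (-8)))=990355246 / 17765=55747.55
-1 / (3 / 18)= -6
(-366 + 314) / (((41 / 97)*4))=-1261 / 41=-30.76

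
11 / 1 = 11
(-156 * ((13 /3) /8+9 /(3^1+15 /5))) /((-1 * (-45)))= -637 /90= -7.08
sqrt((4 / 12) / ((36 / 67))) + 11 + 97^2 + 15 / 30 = sqrt(201) / 18 + 18841 / 2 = 9421.29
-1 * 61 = -61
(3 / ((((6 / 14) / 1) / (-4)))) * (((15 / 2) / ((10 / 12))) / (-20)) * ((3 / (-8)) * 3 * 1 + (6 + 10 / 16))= 693 / 10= 69.30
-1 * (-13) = 13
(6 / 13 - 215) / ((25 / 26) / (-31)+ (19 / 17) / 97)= 285141782 / 25911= 11004.66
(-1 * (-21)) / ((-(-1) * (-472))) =-21 / 472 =-0.04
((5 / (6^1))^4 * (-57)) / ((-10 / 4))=2375 / 216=11.00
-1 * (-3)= 3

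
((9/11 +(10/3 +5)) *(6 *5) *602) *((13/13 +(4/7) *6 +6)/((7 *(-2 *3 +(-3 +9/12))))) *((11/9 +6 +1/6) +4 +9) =-13916317040/22869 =-608523.20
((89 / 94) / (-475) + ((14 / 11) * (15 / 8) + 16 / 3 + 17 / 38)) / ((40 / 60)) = 24061651 / 1964600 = 12.25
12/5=2.40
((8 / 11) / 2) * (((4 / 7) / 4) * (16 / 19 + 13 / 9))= 1564 / 13167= 0.12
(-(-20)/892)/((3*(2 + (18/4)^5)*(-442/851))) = -68080/8739797937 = -0.00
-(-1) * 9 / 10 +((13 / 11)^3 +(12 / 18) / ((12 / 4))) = 332161 / 119790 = 2.77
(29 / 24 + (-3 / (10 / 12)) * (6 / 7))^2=2486929 / 705600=3.52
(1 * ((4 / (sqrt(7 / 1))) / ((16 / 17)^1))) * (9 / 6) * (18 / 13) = 459 * sqrt(7) / 364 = 3.34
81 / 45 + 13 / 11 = 164 / 55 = 2.98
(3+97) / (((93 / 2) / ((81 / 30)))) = 5.81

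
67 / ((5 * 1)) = 67 / 5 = 13.40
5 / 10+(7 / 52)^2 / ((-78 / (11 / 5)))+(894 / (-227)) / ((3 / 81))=-25335399073 / 239385120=-105.84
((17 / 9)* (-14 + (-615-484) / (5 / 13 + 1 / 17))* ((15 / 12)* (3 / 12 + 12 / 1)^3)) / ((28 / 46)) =-18198463535 / 1024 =-17771937.05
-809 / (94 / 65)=-52585 / 94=-559.41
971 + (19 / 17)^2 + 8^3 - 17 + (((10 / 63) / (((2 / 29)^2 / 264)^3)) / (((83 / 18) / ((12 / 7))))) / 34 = 348859025732750985 / 1175363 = 296809603273.84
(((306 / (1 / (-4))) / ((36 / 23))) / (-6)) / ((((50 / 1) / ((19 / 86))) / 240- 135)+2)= -29716 / 30109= -0.99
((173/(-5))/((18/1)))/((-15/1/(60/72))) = 173/1620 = 0.11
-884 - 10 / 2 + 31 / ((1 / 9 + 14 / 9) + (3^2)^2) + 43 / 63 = -447523 / 504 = -887.94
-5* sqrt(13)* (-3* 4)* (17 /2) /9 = 170* sqrt(13) /3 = 204.31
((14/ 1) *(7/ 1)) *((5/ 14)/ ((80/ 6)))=21/ 8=2.62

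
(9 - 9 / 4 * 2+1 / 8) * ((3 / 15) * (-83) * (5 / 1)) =-3071 / 8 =-383.88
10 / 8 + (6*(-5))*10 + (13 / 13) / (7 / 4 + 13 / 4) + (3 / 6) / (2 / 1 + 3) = -5969 / 20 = -298.45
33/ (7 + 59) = 1/ 2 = 0.50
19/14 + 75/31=1639/434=3.78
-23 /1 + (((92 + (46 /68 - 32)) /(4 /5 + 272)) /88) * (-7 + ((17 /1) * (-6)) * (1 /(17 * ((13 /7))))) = -1221617207 /53054144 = -23.03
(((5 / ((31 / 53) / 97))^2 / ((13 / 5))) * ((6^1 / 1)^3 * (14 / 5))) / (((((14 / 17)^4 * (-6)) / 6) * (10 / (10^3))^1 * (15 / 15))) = -149002881142567500 / 4285099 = -34772331080.93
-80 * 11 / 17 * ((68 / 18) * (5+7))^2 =-957440 / 9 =-106382.22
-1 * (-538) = 538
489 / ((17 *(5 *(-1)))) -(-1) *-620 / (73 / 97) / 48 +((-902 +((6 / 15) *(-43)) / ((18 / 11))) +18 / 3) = -207615469 / 223380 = -929.43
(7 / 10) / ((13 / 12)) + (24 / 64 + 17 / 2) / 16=9991 / 8320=1.20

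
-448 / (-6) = 224 / 3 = 74.67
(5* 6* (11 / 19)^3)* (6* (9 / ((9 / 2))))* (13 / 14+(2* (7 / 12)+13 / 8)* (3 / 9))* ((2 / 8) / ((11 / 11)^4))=6235735 / 192052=32.47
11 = 11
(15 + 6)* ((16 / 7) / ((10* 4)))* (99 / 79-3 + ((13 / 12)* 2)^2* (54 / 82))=52263 / 32390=1.61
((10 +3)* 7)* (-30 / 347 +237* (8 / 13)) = 4602654 / 347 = 13264.13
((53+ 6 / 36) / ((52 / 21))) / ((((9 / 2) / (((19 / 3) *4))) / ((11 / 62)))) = 21.45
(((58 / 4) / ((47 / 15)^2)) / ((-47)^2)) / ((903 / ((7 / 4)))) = 2175 / 1678610264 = 0.00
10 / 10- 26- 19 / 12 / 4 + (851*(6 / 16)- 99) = 9347 / 48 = 194.73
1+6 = 7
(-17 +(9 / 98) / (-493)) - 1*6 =-23.00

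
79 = 79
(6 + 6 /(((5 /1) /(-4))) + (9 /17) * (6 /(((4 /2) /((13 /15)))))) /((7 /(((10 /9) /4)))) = 73 /714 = 0.10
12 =12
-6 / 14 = -3 / 7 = -0.43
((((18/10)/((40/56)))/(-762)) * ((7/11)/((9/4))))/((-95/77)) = 686/904875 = 0.00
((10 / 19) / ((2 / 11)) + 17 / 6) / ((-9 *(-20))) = 653 / 20520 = 0.03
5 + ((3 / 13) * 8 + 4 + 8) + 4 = 297 / 13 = 22.85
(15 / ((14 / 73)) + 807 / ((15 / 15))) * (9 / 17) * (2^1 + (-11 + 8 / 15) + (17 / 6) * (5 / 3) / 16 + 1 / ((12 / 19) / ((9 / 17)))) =-130869351 / 38080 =-3436.70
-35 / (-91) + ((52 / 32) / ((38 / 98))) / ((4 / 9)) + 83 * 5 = 3357729 / 7904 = 424.81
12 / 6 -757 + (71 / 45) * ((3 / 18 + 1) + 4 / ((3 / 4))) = -67027 / 90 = -744.74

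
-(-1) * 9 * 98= 882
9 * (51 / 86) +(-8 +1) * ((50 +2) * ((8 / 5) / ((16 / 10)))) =-358.66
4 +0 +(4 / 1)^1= 8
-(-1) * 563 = 563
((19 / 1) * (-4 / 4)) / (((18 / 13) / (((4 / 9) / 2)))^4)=-542659 / 43046721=-0.01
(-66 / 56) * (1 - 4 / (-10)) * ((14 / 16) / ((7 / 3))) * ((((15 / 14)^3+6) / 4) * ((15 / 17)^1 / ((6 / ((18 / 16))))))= -1039797 / 5619712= -0.19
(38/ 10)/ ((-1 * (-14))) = 19/ 70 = 0.27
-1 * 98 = -98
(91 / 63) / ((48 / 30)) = 65 / 72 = 0.90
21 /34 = 0.62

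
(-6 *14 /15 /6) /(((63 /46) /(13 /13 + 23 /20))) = -989 /675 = -1.47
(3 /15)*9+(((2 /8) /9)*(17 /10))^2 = 233569 /129600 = 1.80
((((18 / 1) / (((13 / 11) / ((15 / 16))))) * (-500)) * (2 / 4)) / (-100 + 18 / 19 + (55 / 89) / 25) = 1569459375 / 43538612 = 36.05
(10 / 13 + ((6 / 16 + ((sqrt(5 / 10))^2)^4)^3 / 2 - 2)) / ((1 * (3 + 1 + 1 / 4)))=-126613 / 452608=-0.28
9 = 9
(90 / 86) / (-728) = -45 / 31304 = -0.00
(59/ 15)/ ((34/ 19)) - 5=-1429/ 510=-2.80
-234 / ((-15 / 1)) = 78 / 5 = 15.60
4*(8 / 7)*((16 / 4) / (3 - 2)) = 18.29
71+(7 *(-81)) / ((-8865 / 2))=70061 / 985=71.13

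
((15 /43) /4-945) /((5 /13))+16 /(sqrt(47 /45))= -2441.12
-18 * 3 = -54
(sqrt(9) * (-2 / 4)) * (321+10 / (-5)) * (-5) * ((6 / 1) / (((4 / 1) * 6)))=4785 / 8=598.12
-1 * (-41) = 41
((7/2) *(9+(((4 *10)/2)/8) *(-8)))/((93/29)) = -12.01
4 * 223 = 892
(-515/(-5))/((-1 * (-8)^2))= -103/64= -1.61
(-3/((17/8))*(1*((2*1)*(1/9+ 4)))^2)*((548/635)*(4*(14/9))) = -1344379904/2623185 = -512.50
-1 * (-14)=14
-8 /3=-2.67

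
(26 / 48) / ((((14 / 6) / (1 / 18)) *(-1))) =-13 / 1008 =-0.01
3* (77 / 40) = 231 / 40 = 5.78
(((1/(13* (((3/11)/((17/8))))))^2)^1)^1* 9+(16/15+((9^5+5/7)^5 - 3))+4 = 1957659430129725734160523526307937/2726767680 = 717941408976112601628211.90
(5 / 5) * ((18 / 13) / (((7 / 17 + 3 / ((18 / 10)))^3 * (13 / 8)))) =2387718 / 25160213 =0.09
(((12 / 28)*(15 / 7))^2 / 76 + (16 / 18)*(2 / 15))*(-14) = -3192991 / 1759590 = -1.81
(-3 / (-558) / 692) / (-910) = -1 / 117127920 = -0.00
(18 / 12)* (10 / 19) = 15 / 19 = 0.79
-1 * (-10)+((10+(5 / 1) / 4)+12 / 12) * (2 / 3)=109 / 6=18.17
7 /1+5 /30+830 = 5023 /6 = 837.17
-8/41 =-0.20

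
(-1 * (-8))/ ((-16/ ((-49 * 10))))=245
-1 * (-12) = 12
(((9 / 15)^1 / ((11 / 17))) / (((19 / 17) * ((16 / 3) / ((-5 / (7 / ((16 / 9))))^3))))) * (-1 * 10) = 18496000 / 5806647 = 3.19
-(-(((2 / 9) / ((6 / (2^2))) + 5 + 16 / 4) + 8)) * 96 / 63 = 14816 / 567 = 26.13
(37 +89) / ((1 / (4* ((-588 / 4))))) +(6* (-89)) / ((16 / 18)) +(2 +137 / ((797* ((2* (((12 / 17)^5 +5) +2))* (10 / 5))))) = -606434052960480 / 8119701307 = -74686.74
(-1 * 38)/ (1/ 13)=-494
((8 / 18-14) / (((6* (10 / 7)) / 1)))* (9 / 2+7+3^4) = -146.29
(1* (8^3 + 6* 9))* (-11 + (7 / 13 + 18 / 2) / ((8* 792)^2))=-406155940283 / 65235456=-6226.00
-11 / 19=-0.58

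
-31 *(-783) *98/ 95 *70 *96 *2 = 6394090752/ 19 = 336531092.21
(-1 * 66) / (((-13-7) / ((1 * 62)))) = 1023 / 5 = 204.60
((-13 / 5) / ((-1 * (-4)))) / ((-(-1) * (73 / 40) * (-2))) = 13 / 73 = 0.18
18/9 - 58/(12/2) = -23/3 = -7.67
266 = 266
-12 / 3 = -4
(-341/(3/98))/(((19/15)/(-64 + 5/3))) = 31245830/57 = 548172.46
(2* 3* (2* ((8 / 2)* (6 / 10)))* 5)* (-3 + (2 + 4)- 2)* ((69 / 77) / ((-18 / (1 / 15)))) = -184 / 385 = -0.48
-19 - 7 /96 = -1831 /96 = -19.07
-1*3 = -3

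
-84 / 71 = -1.18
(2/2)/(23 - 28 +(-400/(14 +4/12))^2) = 1849/1430755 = 0.00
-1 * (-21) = 21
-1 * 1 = -1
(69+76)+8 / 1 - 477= -324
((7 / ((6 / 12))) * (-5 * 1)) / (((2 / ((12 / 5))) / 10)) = -840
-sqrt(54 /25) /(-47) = 3 * sqrt(6) /235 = 0.03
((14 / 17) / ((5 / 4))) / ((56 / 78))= 78 / 85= 0.92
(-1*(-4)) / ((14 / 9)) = 18 / 7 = 2.57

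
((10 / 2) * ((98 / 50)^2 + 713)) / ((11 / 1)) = 325.84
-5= -5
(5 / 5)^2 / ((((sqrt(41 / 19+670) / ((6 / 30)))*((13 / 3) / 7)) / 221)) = 119*sqrt(26961) / 7095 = 2.75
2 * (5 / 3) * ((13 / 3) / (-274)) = -65 / 1233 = -0.05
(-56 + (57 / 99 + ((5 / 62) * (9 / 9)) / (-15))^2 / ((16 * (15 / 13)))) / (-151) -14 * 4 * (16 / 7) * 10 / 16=-79.63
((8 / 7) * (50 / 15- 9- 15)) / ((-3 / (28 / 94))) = 992 / 423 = 2.35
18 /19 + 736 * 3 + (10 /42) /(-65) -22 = 11343677 /5187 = 2186.94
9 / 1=9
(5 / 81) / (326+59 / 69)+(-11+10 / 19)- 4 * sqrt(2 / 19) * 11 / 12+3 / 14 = -87460111 / 8525034- 11 * sqrt(38) / 57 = -11.45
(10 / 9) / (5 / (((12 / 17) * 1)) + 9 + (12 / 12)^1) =8 / 123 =0.07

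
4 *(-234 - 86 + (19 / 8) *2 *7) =-1147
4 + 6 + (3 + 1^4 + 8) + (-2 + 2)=22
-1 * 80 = -80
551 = 551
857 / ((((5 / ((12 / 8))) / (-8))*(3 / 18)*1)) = -61704 / 5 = -12340.80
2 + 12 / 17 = 2.71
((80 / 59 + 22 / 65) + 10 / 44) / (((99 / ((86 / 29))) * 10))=6971633 / 1211131350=0.01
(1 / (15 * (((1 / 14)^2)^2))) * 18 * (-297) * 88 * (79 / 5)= -475915233024 / 25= -19036609320.96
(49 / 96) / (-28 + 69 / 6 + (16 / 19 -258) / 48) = -931 / 39868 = -0.02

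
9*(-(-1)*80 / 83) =720 / 83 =8.67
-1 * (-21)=21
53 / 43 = 1.23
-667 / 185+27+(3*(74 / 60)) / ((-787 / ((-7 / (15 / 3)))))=34070943 / 1455950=23.40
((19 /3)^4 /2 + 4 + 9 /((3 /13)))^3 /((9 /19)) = 49163392739679157 /38263752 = 1284855513.90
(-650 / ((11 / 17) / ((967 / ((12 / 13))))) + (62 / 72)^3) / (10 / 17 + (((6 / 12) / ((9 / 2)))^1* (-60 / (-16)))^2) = -9181360045883 / 6646860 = -1381307.87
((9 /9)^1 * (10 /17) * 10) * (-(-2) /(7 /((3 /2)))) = 300 /119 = 2.52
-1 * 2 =-2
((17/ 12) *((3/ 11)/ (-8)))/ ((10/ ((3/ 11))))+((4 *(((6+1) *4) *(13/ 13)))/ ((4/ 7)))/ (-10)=-758963/ 38720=-19.60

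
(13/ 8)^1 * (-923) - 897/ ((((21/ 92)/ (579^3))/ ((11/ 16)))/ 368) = -10807001581519481/ 56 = -192982171098562.16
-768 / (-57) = 256 / 19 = 13.47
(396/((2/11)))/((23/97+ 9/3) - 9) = -377.94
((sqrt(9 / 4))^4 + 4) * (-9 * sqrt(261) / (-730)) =783 * sqrt(29) / 2336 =1.81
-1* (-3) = 3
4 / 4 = 1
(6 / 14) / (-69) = -1 / 161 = -0.01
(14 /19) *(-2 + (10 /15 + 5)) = 154 /57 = 2.70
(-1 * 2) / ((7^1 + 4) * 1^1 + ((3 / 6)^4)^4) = -131072 / 720897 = -0.18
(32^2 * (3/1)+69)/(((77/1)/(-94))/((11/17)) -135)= -295254/12809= -23.05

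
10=10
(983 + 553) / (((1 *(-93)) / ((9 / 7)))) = -4608 / 217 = -21.24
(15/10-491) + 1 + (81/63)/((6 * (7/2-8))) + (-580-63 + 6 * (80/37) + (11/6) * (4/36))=-1118.37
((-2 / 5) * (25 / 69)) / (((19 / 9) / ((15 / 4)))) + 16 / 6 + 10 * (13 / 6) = 63127 / 2622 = 24.08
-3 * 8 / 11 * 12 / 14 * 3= -432 / 77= -5.61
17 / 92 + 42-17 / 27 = 103223 / 2484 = 41.56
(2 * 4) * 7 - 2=54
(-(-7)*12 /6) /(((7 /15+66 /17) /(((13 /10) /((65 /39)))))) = 13923 /5545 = 2.51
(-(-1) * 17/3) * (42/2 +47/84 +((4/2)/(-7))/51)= 4397/36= 122.14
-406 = -406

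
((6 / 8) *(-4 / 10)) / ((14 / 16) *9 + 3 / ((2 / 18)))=-4 / 465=-0.01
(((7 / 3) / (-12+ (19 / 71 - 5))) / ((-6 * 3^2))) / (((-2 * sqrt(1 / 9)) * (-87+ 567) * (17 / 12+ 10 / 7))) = -3479 / 1226586240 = -0.00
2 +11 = 13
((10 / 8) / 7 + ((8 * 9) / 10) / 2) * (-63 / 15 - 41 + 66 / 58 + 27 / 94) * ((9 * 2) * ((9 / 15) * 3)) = -25565898699 / 4770500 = -5359.17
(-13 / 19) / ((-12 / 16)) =52 / 57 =0.91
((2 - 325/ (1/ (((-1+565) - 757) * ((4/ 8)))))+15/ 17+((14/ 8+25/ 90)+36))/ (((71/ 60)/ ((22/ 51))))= 2114077570/ 184671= 11447.80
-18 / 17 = -1.06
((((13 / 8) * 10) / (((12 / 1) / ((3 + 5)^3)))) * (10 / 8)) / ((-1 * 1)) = -2600 / 3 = -866.67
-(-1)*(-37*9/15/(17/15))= -333/17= -19.59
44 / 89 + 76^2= 514108 / 89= 5776.49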